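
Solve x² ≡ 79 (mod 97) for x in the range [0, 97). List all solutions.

97 ≡ 1 (mod 4), so we find a root by search.
Trying successive values, 46² = 2116 ≡ 79 (mod 97). The other root is 97 − 46 = 51.

46, 51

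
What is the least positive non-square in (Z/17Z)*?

(2/17) = +1, so 2 is a residue.
(3/17) = −1, so 3 is the smallest positive non-residue mod 17.

3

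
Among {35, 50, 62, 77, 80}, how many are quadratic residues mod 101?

(35/101) = -1 → non-residue.
(50/101) = -1 → non-residue.
(62/101) = -1 → non-residue.
(77/101) = +1 → QR.
(80/101) = +1 → QR.
Total quadratic residues among the 5: 2.

2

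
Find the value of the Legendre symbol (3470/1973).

-1

First reduce: 3470 ≡ 1497 (mod 1973).
Reciprocity: 1497 ≡ 1 and 1973 ≡ 1 (mod 4), so (1497/1973) = +(1973/1497).
Reduce top mod 1497: now compute (476/1497).
Pull out 2^2: since 1497 ≡ 1 (mod 8), (2/1497) = +1, so (2/1497)^2 = +1.
Reciprocity: 119 ≡ 3 and 1497 ≡ 1 (mod 4), so (119/1497) = +(1497/119).
Reduce top mod 119: now compute (69/119).
Reciprocity: 69 ≡ 1 and 119 ≡ 3 (mod 4), so (69/119) = +(119/69).
Reduce top mod 69: now compute (50/69).
Pull out 2: since 69 ≡ 5 (mod 8), (2/69) = -1.
Reciprocity: 25 ≡ 1 and 69 ≡ 1 (mod 4), so (25/69) = +(69/25).
Reduce top mod 25: now compute (19/25).
Reciprocity: 19 ≡ 3 and 25 ≡ 1 (mod 4), so (19/25) = +(25/19).
Reduce top mod 19: now compute (6/19).
Pull out 2: since 19 ≡ 3 (mod 8), (2/19) = -1.
Reciprocity: 3 ≡ 3 and 19 ≡ 3 (mod 4), so (3/19) = −(19/3).
Reduce top mod 3: now compute (1/3).
Reached (1/3) = 1. Collecting the sign flips along the way, the symbol is -1.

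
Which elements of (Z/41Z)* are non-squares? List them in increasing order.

3, 6, 7, 11, 12, 13, 14, 15, 17, 19, 22, 24, 26, 27, 28, 29, 30, 34, 35, 38

Square k = 1,…,20 (k and 41−k give the same square):
1²=1, 2²=4, 3²=9, 4²=16, 5²=25, 6²=36, 7²≡8, 8²≡23, 9²≡40, 10²≡18, 11²≡39, 12²≡21, 13²≡5, 14²≡32, 15²≡20, 16²≡10, 17²≡2, 18²≡37, 19²≡33, 20²≡31 (mod 41).
The residues are {1, 2, 4, 5, 8, 9, 10, 16, 18, 20, 21, 23, 25, 31, 32, 33, 36, 37, 39, 40}; the non-residues are the remaining 20 nonzero classes.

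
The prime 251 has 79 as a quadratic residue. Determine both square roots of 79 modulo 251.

Since 251 ≡ 3 (mod 4), a square root of 79 is 79^((251+1)/4) = 79^63 mod 251.
Repeated squaring: 79^2≡217, 79^4≡152, 79^8≡12, 79^16≡144, 79^32≡154 (mod 251).
79^63 = 79^(32+16+8+4+2+1) ≡ 189 (mod 251).
Check: 189² = 35721 ≡ 79 (mod 251). The two roots are 62 and 189.

62, 189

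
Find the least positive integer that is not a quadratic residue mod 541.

2

(2/541) = −1, so 2 is the smallest positive non-residue mod 541.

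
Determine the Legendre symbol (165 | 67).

-1

Euler's criterion: (165/67) ≡ 31^33 (mod 67).
31^2 ≡ 23 (mod 67)
31^4 ≡ 60 (mod 67)
31^8 ≡ 49 (mod 67)
31^16 ≡ 56 (mod 67)
31^32 ≡ 54 (mod 67)
31^33 = 31^(32+1) ≡ 66 (mod 67).
Result is 66 ≡ −1, so (165/67) = −1.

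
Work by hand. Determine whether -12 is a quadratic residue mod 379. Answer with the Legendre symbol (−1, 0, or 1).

First reduce: -12 ≡ 367 (mod 379).
Reciprocity: 367 ≡ 3 and 379 ≡ 3 (mod 4), so (367/379) = −(379/367).
Reduce top mod 367: now compute (12/367).
Pull out 2^2: since 367 ≡ 7 (mod 8), (2/367) = +1, so (2/367)^2 = +1.
Reciprocity: 3 ≡ 3 and 367 ≡ 3 (mod 4), so (3/367) = −(367/3).
Reduce top mod 3: now compute (1/3).
Reached (1/3) = 1. Collecting the sign flips along the way, the symbol is +1.

1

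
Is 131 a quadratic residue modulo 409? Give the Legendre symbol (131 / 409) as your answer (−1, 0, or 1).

1

Reciprocity: 131 ≡ 3 and 409 ≡ 1 (mod 4), so (131/409) = +(409/131).
Reduce top mod 131: now compute (16/131).
Pull out 2^4: since 131 ≡ 3 (mod 8), (2/131) = -1, so (2/131)^4 = +1.
Reached (1/131) = 1. Collecting the sign flips along the way, the symbol is +1.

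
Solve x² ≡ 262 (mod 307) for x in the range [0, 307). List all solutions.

Since 307 ≡ 3 (mod 4), a square root of 262 is 262^((307+1)/4) = 262^77 mod 307.
Repeated squaring: 262^2≡183, 262^4≡26, 262^8≡62, 262^16≡160, 262^32≡119, 262^64≡39 (mod 307).
262^77 = 262^(64+8+4+1) ≡ 252 (mod 307).
Check: 252² = 63504 ≡ 262 (mod 307). The two roots are 55 and 252.

55, 252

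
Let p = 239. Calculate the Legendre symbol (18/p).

1

Pull out 2: since 239 ≡ 7 (mod 8), (2/239) = +1.
Reciprocity: 9 ≡ 1 and 239 ≡ 3 (mod 4), so (9/239) = +(239/9).
Reduce top mod 9: now compute (5/9).
Reciprocity: 5 ≡ 1 and 9 ≡ 1 (mod 4), so (5/9) = +(9/5).
Reduce top mod 5: now compute (4/5).
Pull out 2^2: since 5 ≡ 5 (mod 8), (2/5) = -1, so (2/5)^2 = +1.
Reached (1/5) = 1. Collecting the sign flips along the way, the symbol is +1.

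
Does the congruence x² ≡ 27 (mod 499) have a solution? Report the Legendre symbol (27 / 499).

-1

Reciprocity: 27 ≡ 3 and 499 ≡ 3 (mod 4), so (27/499) = −(499/27).
Reduce top mod 27: now compute (13/27).
Reciprocity: 13 ≡ 1 and 27 ≡ 3 (mod 4), so (13/27) = +(27/13).
Reduce top mod 13: now compute (1/13).
Reached (1/13) = 1. Collecting the sign flips along the way, the symbol is -1.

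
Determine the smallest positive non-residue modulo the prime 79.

3

(2/79) = +1, so 2 is a residue.
(3/79) = −1, so 3 is the smallest positive non-residue mod 79.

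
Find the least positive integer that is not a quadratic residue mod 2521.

11

(2/2521) = +1, so 2 is a residue.
(3/2521) = +1, so 3 is a residue.
(4/2521) = +1, so 4 is a residue.
(5/2521) = +1, so 5 is a residue.
(6/2521) = +1, so 6 is a residue.
(7/2521) = +1, so 7 is a residue.
(8/2521) = +1, so 8 is a residue.
(9/2521) = +1, so 9 is a residue.
(10/2521) = +1, so 10 is a residue.
(11/2521) = −1, so 11 is the smallest positive non-residue mod 2521.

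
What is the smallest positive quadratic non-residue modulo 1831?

(2/1831) = +1, so 2 is a residue.
(3/1831) = −1, so 3 is the smallest positive non-residue mod 1831.

3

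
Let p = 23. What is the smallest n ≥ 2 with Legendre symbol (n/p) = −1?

5

(2/23) = +1, so 2 is a residue.
(3/23) = +1, so 3 is a residue.
(4/23) = +1, so 4 is a residue.
(5/23) = −1, so 5 is the smallest positive non-residue mod 23.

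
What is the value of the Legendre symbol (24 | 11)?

First reduce: 24 ≡ 2 (mod 11).
Pull out 2: since 11 ≡ 3 (mod 8), (2/11) = -1.
Reached (1/11) = 1. Collecting the sign flips along the way, the symbol is -1.

-1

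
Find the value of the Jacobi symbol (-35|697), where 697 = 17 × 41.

-1

First reduce: -35 ≡ 662 (mod 697).
Pull out 2: since 697 ≡ 1 (mod 8), (2/697) = +1.
Reciprocity: 331 ≡ 3 and 697 ≡ 1 (mod 4), so (331/697) = +(697/331).
Reduce top mod 331: now compute (35/331).
Reciprocity: 35 ≡ 3 and 331 ≡ 3 (mod 4), so (35/331) = −(331/35).
Reduce top mod 35: now compute (16/35).
Pull out 2^4: since 35 ≡ 3 (mod 8), (2/35) = -1, so (2/35)^4 = +1.
Reached (1/35) = 1. Collecting the sign flips along the way, the symbol is -1.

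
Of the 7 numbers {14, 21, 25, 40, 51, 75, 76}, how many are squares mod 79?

(14/79) = -1 → non-residue.
(21/79) = +1 → QR.
(25/79) = +1 → QR.
(40/79) = +1 → QR.
(51/79) = +1 → QR.
(75/79) = -1 → non-residue.
(76/79) = +1 → QR.
Total quadratic residues among the 7: 5.

5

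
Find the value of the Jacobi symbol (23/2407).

1

Reciprocity: 23 ≡ 3 and 2407 ≡ 3 (mod 4), so (23/2407) = −(2407/23).
Reduce top mod 23: now compute (15/23).
Reciprocity: 15 ≡ 3 and 23 ≡ 3 (mod 4), so (15/23) = −(23/15).
Reduce top mod 15: now compute (8/15).
Pull out 2^3: since 15 ≡ 7 (mod 8), (2/15) = +1, so (2/15)^3 = +1.
Reached (1/15) = 1. Collecting the sign flips along the way, the symbol is +1.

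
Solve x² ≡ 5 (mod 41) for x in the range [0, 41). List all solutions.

41 ≡ 1 (mod 4), so we find a root by search.
Trying successive values, 13² = 169 ≡ 5 (mod 41). The other root is 41 − 13 = 28.

13, 28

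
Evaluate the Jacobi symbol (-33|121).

First reduce: -33 ≡ 88 (mod 121).
Pull out 2^3: since 121 ≡ 1 (mod 8), (2/121) = +1, so (2/121)^3 = +1.
Reciprocity: 11 ≡ 3 and 121 ≡ 1 (mod 4), so (11/121) = +(121/11).
Reduce top mod 11: now compute (0/11).
Top reduces to 0: gcd > 1, so the symbol is 0.

0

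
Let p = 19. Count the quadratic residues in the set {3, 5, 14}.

(3/19) = -1 → non-residue.
(5/19) = +1 → QR.
(14/19) = -1 → non-residue.
Total quadratic residues among the 3: 1.

1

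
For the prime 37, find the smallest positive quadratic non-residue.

(2/37) = −1, so 2 is the smallest positive non-residue mod 37.

2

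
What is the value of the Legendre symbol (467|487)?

1

Euler's criterion: (467/487) ≡ 467^243 (mod 487).
467^2 ≡ 400 (mod 487)
467^4 ≡ 264 (mod 487)
467^8 ≡ 55 (mod 487)
467^16 ≡ 103 (mod 487)
467^32 ≡ 382 (mod 487)
467^64 ≡ 311 (mod 487)
467^128 ≡ 295 (mod 487)
467^243 = 467^(128+64+32+16+2+1) ≡ 1 (mod 487).
Result is 1, so (467/487) = 1.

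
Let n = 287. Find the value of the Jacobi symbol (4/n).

1

Pull out 2^2: since 287 ≡ 7 (mod 8), (2/287) = +1, so (2/287)^2 = +1.
Reached (1/287) = 1. Collecting the sign flips along the way, the symbol is +1.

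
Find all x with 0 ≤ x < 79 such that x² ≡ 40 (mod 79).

35, 44

Since 79 ≡ 3 (mod 4), a square root of 40 is 40^((79+1)/4) = 40^20 mod 79.
Repeated squaring: 40^2≡20, 40^4≡5, 40^8≡25, 40^16≡72 (mod 79).
40^20 = 40^(16+4) ≡ 44 (mod 79).
Check: 44² = 1936 ≡ 40 (mod 79). The two roots are 35 and 44.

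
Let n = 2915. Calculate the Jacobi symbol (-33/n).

0

First reduce: -33 ≡ 2882 (mod 2915).
Pull out 2: since 2915 ≡ 3 (mod 8), (2/2915) = -1.
Reciprocity: 1441 ≡ 1 and 2915 ≡ 3 (mod 4), so (1441/2915) = +(2915/1441).
Reduce top mod 1441: now compute (33/1441).
Reciprocity: 33 ≡ 1 and 1441 ≡ 1 (mod 4), so (33/1441) = +(1441/33).
Reduce top mod 33: now compute (22/33).
Pull out 2: since 33 ≡ 1 (mod 8), (2/33) = +1.
Reciprocity: 11 ≡ 3 and 33 ≡ 1 (mod 4), so (11/33) = +(33/11).
Reduce top mod 11: now compute (0/11).
Top reduces to 0: gcd > 1, so the symbol is 0.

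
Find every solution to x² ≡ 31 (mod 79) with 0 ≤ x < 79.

30, 49

Since 79 ≡ 3 (mod 4), a square root of 31 is 31^((79+1)/4) = 31^20 mod 79.
Repeated squaring: 31^2≡13, 31^4≡11, 31^8≡42, 31^16≡26 (mod 79).
31^20 = 31^(16+4) ≡ 49 (mod 79).
Check: 49² = 2401 ≡ 31 (mod 79). The two roots are 30 and 49.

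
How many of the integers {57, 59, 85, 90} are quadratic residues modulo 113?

(57/113) = +1 → QR.
(59/113) = -1 → non-residue.
(85/113) = +1 → QR.
(90/113) = -1 → non-residue.
Total quadratic residues among the 4: 2.

2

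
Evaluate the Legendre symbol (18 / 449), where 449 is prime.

Pull out 2: since 449 ≡ 1 (mod 8), (2/449) = +1.
Reciprocity: 9 ≡ 1 and 449 ≡ 1 (mod 4), so (9/449) = +(449/9).
Reduce top mod 9: now compute (8/9).
Pull out 2^3: since 9 ≡ 1 (mod 8), (2/9) = +1, so (2/9)^3 = +1.
Reached (1/9) = 1. Collecting the sign flips along the way, the symbol is +1.

1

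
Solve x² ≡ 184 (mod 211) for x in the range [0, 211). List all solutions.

Since 211 ≡ 3 (mod 4), a square root of 184 is 184^((211+1)/4) = 184^53 mod 211.
Repeated squaring: 184^2≡96, 184^4≡143, 184^8≡193, 184^16≡113, 184^32≡109 (mod 211).
184^53 = 184^(32+16+4+1) ≡ 87 (mod 211).
Check: 87² = 7569 ≡ 184 (mod 211). The two roots are 87 and 124.

87, 124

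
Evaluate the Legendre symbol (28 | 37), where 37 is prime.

1

Euler's criterion: (28/37) ≡ 28^18 (mod 37).
28^2 ≡ 7 (mod 37)
28^4 ≡ 12 (mod 37)
28^8 ≡ 33 (mod 37)
28^16 ≡ 16 (mod 37)
28^18 = 28^(16+2) ≡ 1 (mod 37).
Result is 1, so (28/37) = 1.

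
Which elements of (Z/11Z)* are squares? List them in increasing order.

1 3 4 5 9

Square k = 1,…,5 (k and 11−k give the same square):
1²=1, 2²=4, 3²=9, 4²≡5, 5²≡3 (mod 11).
So the quadratic residues mod 11 are {1, 3, 4, 5, 9}.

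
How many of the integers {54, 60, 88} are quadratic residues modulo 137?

(54/137) = -1 → non-residue.
(60/137) = +1 → QR.
(88/137) = +1 → QR.
Total quadratic residues among the 3: 2.

2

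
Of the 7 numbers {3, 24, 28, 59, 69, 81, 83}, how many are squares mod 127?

(3/127) = -1 → non-residue.
(24/127) = -1 → non-residue.
(28/127) = -1 → non-residue.
(59/127) = -1 → non-residue.
(69/127) = +1 → QR.
(81/127) = +1 → QR.
(83/127) = -1 → non-residue.
Total quadratic residues among the 7: 2.

2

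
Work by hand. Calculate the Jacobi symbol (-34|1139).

0

First reduce: -34 ≡ 1105 (mod 1139).
Reciprocity: 1105 ≡ 1 and 1139 ≡ 3 (mod 4), so (1105/1139) = +(1139/1105).
Reduce top mod 1105: now compute (34/1105).
Pull out 2: since 1105 ≡ 1 (mod 8), (2/1105) = +1.
Reciprocity: 17 ≡ 1 and 1105 ≡ 1 (mod 4), so (17/1105) = +(1105/17).
Reduce top mod 17: now compute (0/17).
Top reduces to 0: gcd > 1, so the symbol is 0.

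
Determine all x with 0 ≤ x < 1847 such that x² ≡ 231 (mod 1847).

Since 1847 ≡ 3 (mod 4), a square root of 231 is 231^((1847+1)/4) = 231^462 mod 1847.
Repeated squaring: 231^2≡1645, 231^4≡170, 231^8≡1195, 231^16≡294, 231^32≡1474, 231^64≡604, 231^128≡957, 231^256≡1584 (mod 1847).
231^462 = 231^(256+128+64+8+4+2) ≡ 451 (mod 1847).
Check: 451² = 203401 ≡ 231 (mod 1847). The two roots are 451 and 1396.

451, 1396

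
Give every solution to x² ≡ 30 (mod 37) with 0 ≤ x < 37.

17, 20

37 ≡ 1 (mod 4), so we find a root by search.
Trying successive values, 17² = 289 ≡ 30 (mod 37). The other root is 37 − 17 = 20.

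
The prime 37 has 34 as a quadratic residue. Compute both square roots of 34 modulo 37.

16, 21

37 ≡ 1 (mod 4), so we find a root by search.
Trying successive values, 16² = 256 ≡ 34 (mod 37). The other root is 37 − 16 = 21.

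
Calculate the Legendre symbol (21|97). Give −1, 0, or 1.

Reciprocity: 21 ≡ 1 and 97 ≡ 1 (mod 4), so (21/97) = +(97/21).
Reduce top mod 21: now compute (13/21).
Reciprocity: 13 ≡ 1 and 21 ≡ 1 (mod 4), so (13/21) = +(21/13).
Reduce top mod 13: now compute (8/13).
Pull out 2^3: since 13 ≡ 5 (mod 8), (2/13) = -1, so (2/13)^3 = -1.
Reached (1/13) = 1. Collecting the sign flips along the way, the symbol is -1.

-1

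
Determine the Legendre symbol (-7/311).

First reduce: -7 ≡ 304 (mod 311).
Pull out 2^4: since 311 ≡ 7 (mod 8), (2/311) = +1, so (2/311)^4 = +1.
Reciprocity: 19 ≡ 3 and 311 ≡ 3 (mod 4), so (19/311) = −(311/19).
Reduce top mod 19: now compute (7/19).
Reciprocity: 7 ≡ 3 and 19 ≡ 3 (mod 4), so (7/19) = −(19/7).
Reduce top mod 7: now compute (5/7).
Reciprocity: 5 ≡ 1 and 7 ≡ 3 (mod 4), so (5/7) = +(7/5).
Reduce top mod 5: now compute (2/5).
Pull out 2: since 5 ≡ 5 (mod 8), (2/5) = -1.
Reached (1/5) = 1. Collecting the sign flips along the way, the symbol is -1.

-1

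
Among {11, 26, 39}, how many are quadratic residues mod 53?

(11/53) = +1 → QR.
(26/53) = -1 → non-residue.
(39/53) = -1 → non-residue.
Total quadratic residues among the 3: 1.

1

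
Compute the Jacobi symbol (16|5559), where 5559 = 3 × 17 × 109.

Pull out 2^4: since 5559 ≡ 7 (mod 8), (2/5559) = +1, so (2/5559)^4 = +1.
Reached (1/5559) = 1. Collecting the sign flips along the way, the symbol is +1.

1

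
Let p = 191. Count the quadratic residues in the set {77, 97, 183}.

2

(77/191) = +1 → QR.
(97/191) = +1 → QR.
(183/191) = -1 → non-residue.
Total quadratic residues among the 3: 2.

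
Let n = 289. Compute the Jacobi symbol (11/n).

1

Reciprocity: 11 ≡ 3 and 289 ≡ 1 (mod 4), so (11/289) = +(289/11).
Reduce top mod 11: now compute (3/11).
Reciprocity: 3 ≡ 3 and 11 ≡ 3 (mod 4), so (3/11) = −(11/3).
Reduce top mod 3: now compute (2/3).
Pull out 2: since 3 ≡ 3 (mod 8), (2/3) = -1.
Reached (1/3) = 1. Collecting the sign flips along the way, the symbol is +1.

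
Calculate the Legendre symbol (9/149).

Reciprocity: 9 ≡ 1 and 149 ≡ 1 (mod 4), so (9/149) = +(149/9).
Reduce top mod 9: now compute (5/9).
Reciprocity: 5 ≡ 1 and 9 ≡ 1 (mod 4), so (5/9) = +(9/5).
Reduce top mod 5: now compute (4/5).
Pull out 2^2: since 5 ≡ 5 (mod 8), (2/5) = -1, so (2/5)^2 = +1.
Reached (1/5) = 1. Collecting the sign flips along the way, the symbol is +1.

1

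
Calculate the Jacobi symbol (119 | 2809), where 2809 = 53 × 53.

1

Reciprocity: 119 ≡ 3 and 2809 ≡ 1 (mod 4), so (119/2809) = +(2809/119).
Reduce top mod 119: now compute (72/119).
Pull out 2^3: since 119 ≡ 7 (mod 8), (2/119) = +1, so (2/119)^3 = +1.
Reciprocity: 9 ≡ 1 and 119 ≡ 3 (mod 4), so (9/119) = +(119/9).
Reduce top mod 9: now compute (2/9).
Pull out 2: since 9 ≡ 1 (mod 8), (2/9) = +1.
Reached (1/9) = 1. Collecting the sign flips along the way, the symbol is +1.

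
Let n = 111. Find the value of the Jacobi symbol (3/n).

Reciprocity: 3 ≡ 3 and 111 ≡ 3 (mod 4), so (3/111) = −(111/3).
Reduce top mod 3: now compute (0/3).
Top reduces to 0: gcd > 1, so the symbol is 0.

0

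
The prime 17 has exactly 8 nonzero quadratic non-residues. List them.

3, 5, 6, 7, 10, 11, 12, 14

Square k = 1,…,8 (k and 17−k give the same square):
1²=1, 2²=4, 3²=9, 4²=16, 5²≡8, 6²≡2, 7²≡15, 8²≡13 (mod 17).
The residues are {1, 2, 4, 8, 9, 13, 15, 16}; the non-residues are the remaining 8 nonzero classes.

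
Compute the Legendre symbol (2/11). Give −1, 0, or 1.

-1

Pull out 2: since 11 ≡ 3 (mod 8), (2/11) = -1.
Reached (1/11) = 1. Collecting the sign flips along the way, the symbol is -1.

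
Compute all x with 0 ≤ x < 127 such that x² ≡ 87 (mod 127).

Since 127 ≡ 3 (mod 4), a square root of 87 is 87^((127+1)/4) = 87^32 mod 127.
Repeated squaring: 87^2≡76, 87^4≡61, 87^8≡38, 87^16≡47, 87^32≡50 (mod 127).
87^32 = 87^(32) ≡ 50 (mod 127).
Check: 50² = 2500 ≡ 87 (mod 127). The two roots are 50 and 77.

50, 77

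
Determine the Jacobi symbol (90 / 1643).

1

Pull out 2: since 1643 ≡ 3 (mod 8), (2/1643) = -1.
Reciprocity: 45 ≡ 1 and 1643 ≡ 3 (mod 4), so (45/1643) = +(1643/45).
Reduce top mod 45: now compute (23/45).
Reciprocity: 23 ≡ 3 and 45 ≡ 1 (mod 4), so (23/45) = +(45/23).
Reduce top mod 23: now compute (22/23).
Pull out 2: since 23 ≡ 7 (mod 8), (2/23) = +1.
Reciprocity: 11 ≡ 3 and 23 ≡ 3 (mod 4), so (11/23) = −(23/11).
Reduce top mod 11: now compute (1/11).
Reached (1/11) = 1. Collecting the sign flips along the way, the symbol is +1.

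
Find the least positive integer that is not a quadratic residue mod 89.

3

(2/89) = +1, so 2 is a residue.
(3/89) = −1, so 3 is the smallest positive non-residue mod 89.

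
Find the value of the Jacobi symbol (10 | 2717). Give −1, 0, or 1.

1

Pull out 2: since 2717 ≡ 5 (mod 8), (2/2717) = -1.
Reciprocity: 5 ≡ 1 and 2717 ≡ 1 (mod 4), so (5/2717) = +(2717/5).
Reduce top mod 5: now compute (2/5).
Pull out 2: since 5 ≡ 5 (mod 8), (2/5) = -1.
Reached (1/5) = 1. Collecting the sign flips along the way, the symbol is +1.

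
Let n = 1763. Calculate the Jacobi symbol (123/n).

Reciprocity: 123 ≡ 3 and 1763 ≡ 3 (mod 4), so (123/1763) = −(1763/123).
Reduce top mod 123: now compute (41/123).
Reciprocity: 41 ≡ 1 and 123 ≡ 3 (mod 4), so (41/123) = +(123/41).
Reduce top mod 41: now compute (0/41).
Top reduces to 0: gcd > 1, so the symbol is 0.

0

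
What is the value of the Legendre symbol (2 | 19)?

Pull out 2: since 19 ≡ 3 (mod 8), (2/19) = -1.
Reached (1/19) = 1. Collecting the sign flips along the way, the symbol is -1.

-1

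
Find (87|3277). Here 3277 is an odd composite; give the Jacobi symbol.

Reciprocity: 87 ≡ 3 and 3277 ≡ 1 (mod 4), so (87/3277) = +(3277/87).
Reduce top mod 87: now compute (58/87).
Pull out 2: since 87 ≡ 7 (mod 8), (2/87) = +1.
Reciprocity: 29 ≡ 1 and 87 ≡ 3 (mod 4), so (29/87) = +(87/29).
Reduce top mod 29: now compute (0/29).
Top reduces to 0: gcd > 1, so the symbol is 0.

0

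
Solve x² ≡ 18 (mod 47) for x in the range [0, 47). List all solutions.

21, 26

Since 47 ≡ 3 (mod 4), a square root of 18 is 18^((47+1)/4) = 18^12 mod 47.
Repeated squaring: 18^2≡42, 18^4≡25, 18^8≡14 (mod 47).
18^12 = 18^(8+4) ≡ 21 (mod 47).
Check: 21² = 441 ≡ 18 (mod 47). The two roots are 21 and 26.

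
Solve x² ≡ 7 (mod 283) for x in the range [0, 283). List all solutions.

63, 220

Since 283 ≡ 3 (mod 4), a square root of 7 is 7^((283+1)/4) = 7^71 mod 283.
Repeated squaring: 7^2≡49, 7^4≡137, 7^8≡91, 7^16≡74, 7^32≡99, 7^64≡179 (mod 283).
7^71 = 7^(64+4+2+1) ≡ 63 (mod 283).
Check: 63² = 3969 ≡ 7 (mod 283). The two roots are 63 and 220.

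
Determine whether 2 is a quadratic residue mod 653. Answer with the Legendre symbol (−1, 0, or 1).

Pull out 2: since 653 ≡ 5 (mod 8), (2/653) = -1.
Reached (1/653) = 1. Collecting the sign flips along the way, the symbol is -1.

-1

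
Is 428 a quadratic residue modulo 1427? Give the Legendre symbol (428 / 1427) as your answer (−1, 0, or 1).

Pull out 2^2: since 1427 ≡ 3 (mod 8), (2/1427) = -1, so (2/1427)^2 = +1.
Reciprocity: 107 ≡ 3 and 1427 ≡ 3 (mod 4), so (107/1427) = −(1427/107).
Reduce top mod 107: now compute (36/107).
Pull out 2^2: since 107 ≡ 3 (mod 8), (2/107) = -1, so (2/107)^2 = +1.
Reciprocity: 9 ≡ 1 and 107 ≡ 3 (mod 4), so (9/107) = +(107/9).
Reduce top mod 9: now compute (8/9).
Pull out 2^3: since 9 ≡ 1 (mod 8), (2/9) = +1, so (2/9)^3 = +1.
Reached (1/9) = 1. Collecting the sign flips along the way, the symbol is -1.

-1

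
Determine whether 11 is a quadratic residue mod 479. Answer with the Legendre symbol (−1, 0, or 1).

1

Euler's criterion: (11/479) ≡ 11^239 (mod 479).
11^2 ≡ 121 (mod 479)
11^4 ≡ 271 (mod 479)
11^8 ≡ 154 (mod 479)
11^16 ≡ 245 (mod 479)
11^32 ≡ 150 (mod 479)
11^64 ≡ 466 (mod 479)
11^128 ≡ 169 (mod 479)
11^239 = 11^(128+64+32+8+4+2+1) ≡ 1 (mod 479).
Result is 1, so (11/479) = 1.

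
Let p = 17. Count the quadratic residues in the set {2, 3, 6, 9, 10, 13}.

3

(2/17) = +1 → QR.
(3/17) = -1 → non-residue.
(6/17) = -1 → non-residue.
(9/17) = +1 → QR.
(10/17) = -1 → non-residue.
(13/17) = +1 → QR.
Total quadratic residues among the 6: 3.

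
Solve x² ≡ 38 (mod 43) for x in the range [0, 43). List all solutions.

9, 34

Since 43 ≡ 3 (mod 4), a square root of 38 is 38^((43+1)/4) = 38^11 mod 43.
Repeated squaring: 38^2≡25, 38^4≡23, 38^8≡13 (mod 43).
38^11 = 38^(8+2+1) ≡ 9 (mod 43).
Check: 9² = 81 ≡ 38 (mod 43). The two roots are 9 and 34.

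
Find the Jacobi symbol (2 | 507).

-1

Pull out 2: since 507 ≡ 3 (mod 8), (2/507) = -1.
Reached (1/507) = 1. Collecting the sign flips along the way, the symbol is -1.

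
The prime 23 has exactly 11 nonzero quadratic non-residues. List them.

Square k = 1,…,11 (k and 23−k give the same square):
1²=1, 2²=4, 3²=9, 4²=16, 5²≡2, 6²≡13, 7²≡3, 8²≡18, 9²≡12, 10²≡8, 11²≡6 (mod 23).
The residues are {1, 2, 3, 4, 6, 8, 9, 12, 13, 16, 18}; the non-residues are the remaining 11 nonzero classes.

5,7,10,11,14,15,17,19,20,21,22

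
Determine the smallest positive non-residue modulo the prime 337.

(2/337) = +1, so 2 is a residue.
(3/337) = +1, so 3 is a residue.
(4/337) = +1, so 4 is a residue.
(5/337) = −1, so 5 is the smallest positive non-residue mod 337.

5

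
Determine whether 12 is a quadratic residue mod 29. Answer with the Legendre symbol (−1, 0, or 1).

Euler's criterion: (12/29) ≡ 12^14 (mod 29).
12^2 ≡ 28 (mod 29)
12^4 ≡ 1 (mod 29)
12^8 ≡ 1 (mod 29)
12^14 = 12^(8+4+2) ≡ 28 (mod 29).
Result is 28 ≡ −1, so (12/29) = −1.

-1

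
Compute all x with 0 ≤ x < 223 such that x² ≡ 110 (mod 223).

Since 223 ≡ 3 (mod 4), a square root of 110 is 110^((223+1)/4) = 110^56 mod 223.
Repeated squaring: 110^2≡58, 110^4≡19, 110^8≡138, 110^16≡89, 110^32≡116 (mod 223).
110^56 = 110^(32+16+8) ≡ 188 (mod 223).
Check: 188² = 35344 ≡ 110 (mod 223). The two roots are 35 and 188.

35, 188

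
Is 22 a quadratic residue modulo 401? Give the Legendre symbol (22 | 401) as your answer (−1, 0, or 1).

1

Euler's criterion: (22/401) ≡ 22^200 (mod 401).
22^2 ≡ 83 (mod 401)
22^4 ≡ 72 (mod 401)
22^8 ≡ 372 (mod 401)
22^16 ≡ 39 (mod 401)
22^32 ≡ 318 (mod 401)
22^64 ≡ 72 (mod 401)
22^128 ≡ 372 (mod 401)
22^200 = 22^(128+64+8) ≡ 1 (mod 401).
Result is 1, so (22/401) = 1.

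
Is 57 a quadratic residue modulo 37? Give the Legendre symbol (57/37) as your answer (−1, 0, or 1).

First reduce: 57 ≡ 20 (mod 37).
Pull out 2^2: since 37 ≡ 5 (mod 8), (2/37) = -1, so (2/37)^2 = +1.
Reciprocity: 5 ≡ 1 and 37 ≡ 1 (mod 4), so (5/37) = +(37/5).
Reduce top mod 5: now compute (2/5).
Pull out 2: since 5 ≡ 5 (mod 8), (2/5) = -1.
Reached (1/5) = 1. Collecting the sign flips along the way, the symbol is -1.

-1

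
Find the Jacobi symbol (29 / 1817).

-1

Reciprocity: 29 ≡ 1 and 1817 ≡ 1 (mod 4), so (29/1817) = +(1817/29).
Reduce top mod 29: now compute (19/29).
Reciprocity: 19 ≡ 3 and 29 ≡ 1 (mod 4), so (19/29) = +(29/19).
Reduce top mod 19: now compute (10/19).
Pull out 2: since 19 ≡ 3 (mod 8), (2/19) = -1.
Reciprocity: 5 ≡ 1 and 19 ≡ 3 (mod 4), so (5/19) = +(19/5).
Reduce top mod 5: now compute (4/5).
Pull out 2^2: since 5 ≡ 5 (mod 8), (2/5) = -1, so (2/5)^2 = +1.
Reached (1/5) = 1. Collecting the sign flips along the way, the symbol is -1.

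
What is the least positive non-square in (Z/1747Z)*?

(2/1747) = −1, so 2 is the smallest positive non-residue mod 1747.

2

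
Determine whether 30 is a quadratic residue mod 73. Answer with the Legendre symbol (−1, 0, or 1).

-1

Euler's criterion: (30/73) ≡ 30^36 (mod 73).
30^2 ≡ 24 (mod 73)
30^4 ≡ 65 (mod 73)
30^8 ≡ 64 (mod 73)
30^16 ≡ 8 (mod 73)
30^32 ≡ 64 (mod 73)
30^36 = 30^(32+4) ≡ 72 (mod 73).
Result is 72 ≡ −1, so (30/73) = −1.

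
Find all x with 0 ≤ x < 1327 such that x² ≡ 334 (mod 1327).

Since 1327 ≡ 3 (mod 4), a square root of 334 is 334^((1327+1)/4) = 334^332 mod 1327.
Repeated squaring: 334^2≡88, 334^4≡1109, 334^8≡1079, 334^16≡462, 334^32≡1124, 334^64≡72, 334^128≡1203, 334^256≡779 (mod 1327).
334^332 = 334^(256+64+8+4) ≡ 662 (mod 1327).
Check: 662² = 438244 ≡ 334 (mod 1327). The two roots are 662 and 665.

662, 665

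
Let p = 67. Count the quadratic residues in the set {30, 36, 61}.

1

(30/67) = -1 → non-residue.
(36/67) = +1 → QR.
(61/67) = -1 → non-residue.
Total quadratic residues among the 3: 1.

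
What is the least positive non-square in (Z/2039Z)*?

7

(2/2039) = +1, so 2 is a residue.
(3/2039) = +1, so 3 is a residue.
(4/2039) = +1, so 4 is a residue.
(5/2039) = +1, so 5 is a residue.
(6/2039) = +1, so 6 is a residue.
(7/2039) = −1, so 7 is the smallest positive non-residue mod 2039.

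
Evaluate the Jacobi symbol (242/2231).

1

Pull out 2: since 2231 ≡ 7 (mod 8), (2/2231) = +1.
Reciprocity: 121 ≡ 1 and 2231 ≡ 3 (mod 4), so (121/2231) = +(2231/121).
Reduce top mod 121: now compute (53/121).
Reciprocity: 53 ≡ 1 and 121 ≡ 1 (mod 4), so (53/121) = +(121/53).
Reduce top mod 53: now compute (15/53).
Reciprocity: 15 ≡ 3 and 53 ≡ 1 (mod 4), so (15/53) = +(53/15).
Reduce top mod 15: now compute (8/15).
Pull out 2^3: since 15 ≡ 7 (mod 8), (2/15) = +1, so (2/15)^3 = +1.
Reached (1/15) = 1. Collecting the sign flips along the way, the symbol is +1.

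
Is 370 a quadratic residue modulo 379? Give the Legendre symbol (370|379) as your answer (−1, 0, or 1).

-1

Pull out 2: since 379 ≡ 3 (mod 8), (2/379) = -1.
Reciprocity: 185 ≡ 1 and 379 ≡ 3 (mod 4), so (185/379) = +(379/185).
Reduce top mod 185: now compute (9/185).
Reciprocity: 9 ≡ 1 and 185 ≡ 1 (mod 4), so (9/185) = +(185/9).
Reduce top mod 9: now compute (5/9).
Reciprocity: 5 ≡ 1 and 9 ≡ 1 (mod 4), so (5/9) = +(9/5).
Reduce top mod 5: now compute (4/5).
Pull out 2^2: since 5 ≡ 5 (mod 8), (2/5) = -1, so (2/5)^2 = +1.
Reached (1/5) = 1. Collecting the sign flips along the way, the symbol is -1.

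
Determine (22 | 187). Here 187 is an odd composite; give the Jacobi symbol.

Pull out 2: since 187 ≡ 3 (mod 8), (2/187) = -1.
Reciprocity: 11 ≡ 3 and 187 ≡ 3 (mod 4), so (11/187) = −(187/11).
Reduce top mod 11: now compute (0/11).
Top reduces to 0: gcd > 1, so the symbol is 0.

0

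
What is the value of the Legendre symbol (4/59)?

1

Pull out 2^2: since 59 ≡ 3 (mod 8), (2/59) = -1, so (2/59)^2 = +1.
Reached (1/59) = 1. Collecting the sign flips along the way, the symbol is +1.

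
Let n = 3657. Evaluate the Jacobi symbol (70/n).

1

Pull out 2: since 3657 ≡ 1 (mod 8), (2/3657) = +1.
Reciprocity: 35 ≡ 3 and 3657 ≡ 1 (mod 4), so (35/3657) = +(3657/35).
Reduce top mod 35: now compute (17/35).
Reciprocity: 17 ≡ 1 and 35 ≡ 3 (mod 4), so (17/35) = +(35/17).
Reduce top mod 17: now compute (1/17).
Reached (1/17) = 1. Collecting the sign flips along the way, the symbol is +1.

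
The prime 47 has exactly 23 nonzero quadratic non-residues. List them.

Square k = 1,…,23 (k and 47−k give the same square):
1²=1, 2²=4, 3²=9, 4²=16, 5²=25, 6²=36, 7²≡2, 8²≡17, 9²≡34, 10²≡6, 11²≡27, 12²≡3, 13²≡28, 14²≡8, 15²≡37, 16²≡21, 17²≡7, 18²≡42, 19²≡32, 20²≡24, 21²≡18, 22²≡14, 23²≡12 (mod 47).
The residues are {1, 2, 3, 4, 6, 7, 8, 9, 12, 14, 16, 17, 18, 21, 24, 25, 27, 28, 32, 34, 36, 37, 42}; the non-residues are the remaining 23 nonzero classes.

5,10,11,13,15,19,20,22,23,26,29,30,31,33,35,38,39,40,41,43,44,45,46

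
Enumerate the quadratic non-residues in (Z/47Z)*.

Square k = 1,…,23 (k and 47−k give the same square):
1²=1, 2²=4, 3²=9, 4²=16, 5²=25, 6²=36, 7²≡2, 8²≡17, 9²≡34, 10²≡6, 11²≡27, 12²≡3, 13²≡28, 14²≡8, 15²≡37, 16²≡21, 17²≡7, 18²≡42, 19²≡32, 20²≡24, 21²≡18, 22²≡14, 23²≡12 (mod 47).
The residues are {1, 2, 3, 4, 6, 7, 8, 9, 12, 14, 16, 17, 18, 21, 24, 25, 27, 28, 32, 34, 36, 37, 42}; the non-residues are the remaining 23 nonzero classes.

5,10,11,13,15,19,20,22,23,26,29,30,31,33,35,38,39,40,41,43,44,45,46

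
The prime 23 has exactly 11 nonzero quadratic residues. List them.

Square k = 1,…,11 (k and 23−k give the same square):
1²=1, 2²=4, 3²=9, 4²=16, 5²≡2, 6²≡13, 7²≡3, 8²≡18, 9²≡12, 10²≡8, 11²≡6 (mod 23).
So the quadratic residues mod 23 are {1, 2, 3, 4, 6, 8, 9, 12, 13, 16, 18}.

1 2 3 4 6 8 9 12 13 16 18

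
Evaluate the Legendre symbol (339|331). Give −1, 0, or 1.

First reduce: 339 ≡ 8 (mod 331).
Pull out 2^3: since 331 ≡ 3 (mod 8), (2/331) = -1, so (2/331)^3 = -1.
Reached (1/331) = 1. Collecting the sign flips along the way, the symbol is -1.

-1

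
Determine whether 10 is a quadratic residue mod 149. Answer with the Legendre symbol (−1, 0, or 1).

-1

Euler's criterion: (10/149) ≡ 10^74 (mod 149).
10^2 ≡ 100 (mod 149)
10^4 ≡ 17 (mod 149)
10^8 ≡ 140 (mod 149)
10^16 ≡ 81 (mod 149)
10^32 ≡ 5 (mod 149)
10^64 ≡ 25 (mod 149)
10^74 = 10^(64+8+2) ≡ 148 (mod 149).
Result is 148 ≡ −1, so (10/149) = −1.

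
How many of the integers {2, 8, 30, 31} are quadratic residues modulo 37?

1

(2/37) = -1 → non-residue.
(8/37) = -1 → non-residue.
(30/37) = +1 → QR.
(31/37) = -1 → non-residue.
Total quadratic residues among the 4: 1.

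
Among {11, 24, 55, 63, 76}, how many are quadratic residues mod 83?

2

(11/83) = +1 → QR.
(24/83) = -1 → non-residue.
(55/83) = -1 → non-residue.
(63/83) = +1 → QR.
(76/83) = -1 → non-residue.
Total quadratic residues among the 5: 2.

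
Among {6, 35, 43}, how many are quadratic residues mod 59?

(6/59) = -1 → non-residue.
(35/59) = +1 → QR.
(43/59) = -1 → non-residue.
Total quadratic residues among the 3: 1.

1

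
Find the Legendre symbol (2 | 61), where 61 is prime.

-1

Pull out 2: since 61 ≡ 5 (mod 8), (2/61) = -1.
Reached (1/61) = 1. Collecting the sign flips along the way, the symbol is -1.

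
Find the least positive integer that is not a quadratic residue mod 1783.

(2/1783) = +1, so 2 is a residue.
(3/1783) = −1, so 3 is the smallest positive non-residue mod 1783.

3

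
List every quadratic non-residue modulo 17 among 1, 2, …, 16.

Square k = 1,…,8 (k and 17−k give the same square):
1²=1, 2²=4, 3²=9, 4²=16, 5²≡8, 6²≡2, 7²≡15, 8²≡13 (mod 17).
The residues are {1, 2, 4, 8, 9, 13, 15, 16}; the non-residues are the remaining 8 nonzero classes.

3, 5, 6, 7, 10, 11, 12, 14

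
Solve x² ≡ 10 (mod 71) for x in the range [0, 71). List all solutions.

Since 71 ≡ 3 (mod 4), a square root of 10 is 10^((71+1)/4) = 10^18 mod 71.
Repeated squaring: 10^2≡29, 10^4≡60, 10^8≡50, 10^16≡15 (mod 71).
10^18 = 10^(16+2) ≡ 9 (mod 71).
Check: 9² = 81 ≡ 10 (mod 71). The two roots are 9 and 62.

9, 62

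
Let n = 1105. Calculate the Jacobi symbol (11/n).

1

Reciprocity: 11 ≡ 3 and 1105 ≡ 1 (mod 4), so (11/1105) = +(1105/11).
Reduce top mod 11: now compute (5/11).
Reciprocity: 5 ≡ 1 and 11 ≡ 3 (mod 4), so (5/11) = +(11/5).
Reduce top mod 5: now compute (1/5).
Reached (1/5) = 1. Collecting the sign flips along the way, the symbol is +1.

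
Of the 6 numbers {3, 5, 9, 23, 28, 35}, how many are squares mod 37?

3

(3/37) = +1 → QR.
(5/37) = -1 → non-residue.
(9/37) = +1 → QR.
(23/37) = -1 → non-residue.
(28/37) = +1 → QR.
(35/37) = -1 → non-residue.
Total quadratic residues among the 6: 3.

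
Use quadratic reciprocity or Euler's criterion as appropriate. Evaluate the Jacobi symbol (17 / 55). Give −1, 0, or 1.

1

Reciprocity: 17 ≡ 1 and 55 ≡ 3 (mod 4), so (17/55) = +(55/17).
Reduce top mod 17: now compute (4/17).
Pull out 2^2: since 17 ≡ 1 (mod 8), (2/17) = +1, so (2/17)^2 = +1.
Reached (1/17) = 1. Collecting the sign flips along the way, the symbol is +1.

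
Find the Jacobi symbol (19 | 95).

Reciprocity: 19 ≡ 3 and 95 ≡ 3 (mod 4), so (19/95) = −(95/19).
Reduce top mod 19: now compute (0/19).
Top reduces to 0: gcd > 1, so the symbol is 0.

0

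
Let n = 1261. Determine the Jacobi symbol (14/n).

-1

Pull out 2: since 1261 ≡ 5 (mod 8), (2/1261) = -1.
Reciprocity: 7 ≡ 3 and 1261 ≡ 1 (mod 4), so (7/1261) = +(1261/7).
Reduce top mod 7: now compute (1/7).
Reached (1/7) = 1. Collecting the sign flips along the way, the symbol is -1.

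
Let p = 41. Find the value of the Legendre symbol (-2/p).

1

First reduce: -2 ≡ 39 (mod 41).
Reciprocity: 39 ≡ 3 and 41 ≡ 1 (mod 4), so (39/41) = +(41/39).
Reduce top mod 39: now compute (2/39).
Pull out 2: since 39 ≡ 7 (mod 8), (2/39) = +1.
Reached (1/39) = 1. Collecting the sign flips along the way, the symbol is +1.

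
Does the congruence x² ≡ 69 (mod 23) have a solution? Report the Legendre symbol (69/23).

First reduce: 69 ≡ 0 (mod 23).
Top reduces to 0: gcd > 1, so the symbol is 0.

0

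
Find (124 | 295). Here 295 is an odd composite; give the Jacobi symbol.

Pull out 2^2: since 295 ≡ 7 (mod 8), (2/295) = +1, so (2/295)^2 = +1.
Reciprocity: 31 ≡ 3 and 295 ≡ 3 (mod 4), so (31/295) = −(295/31).
Reduce top mod 31: now compute (16/31).
Pull out 2^4: since 31 ≡ 7 (mod 8), (2/31) = +1, so (2/31)^4 = +1.
Reached (1/31) = 1. Collecting the sign flips along the way, the symbol is -1.

-1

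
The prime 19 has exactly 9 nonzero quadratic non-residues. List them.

Square k = 1,…,9 (k and 19−k give the same square):
1²=1, 2²=4, 3²=9, 4²=16, 5²≡6, 6²≡17, 7²≡11, 8²≡7, 9²≡5 (mod 19).
The residues are {1, 4, 5, 6, 7, 9, 11, 16, 17}; the non-residues are the remaining 9 nonzero classes.

2, 3, 8, 10, 12, 13, 14, 15, 18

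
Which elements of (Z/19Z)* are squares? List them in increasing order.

1, 4, 5, 6, 7, 9, 11, 16, 17

Square k = 1,…,9 (k and 19−k give the same square):
1²=1, 2²=4, 3²=9, 4²=16, 5²≡6, 6²≡17, 7²≡11, 8²≡7, 9²≡5 (mod 19).
So the quadratic residues mod 19 are {1, 4, 5, 6, 7, 9, 11, 16, 17}.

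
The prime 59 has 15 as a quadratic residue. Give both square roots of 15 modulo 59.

Since 59 ≡ 3 (mod 4), a square root of 15 is 15^((59+1)/4) = 15^15 mod 59.
Repeated squaring: 15^2≡48, 15^4≡3, 15^8≡9 (mod 59).
15^15 = 15^(8+4+2+1) ≡ 29 (mod 59).
Check: 29² = 841 ≡ 15 (mod 59). The two roots are 29 and 30.

29, 30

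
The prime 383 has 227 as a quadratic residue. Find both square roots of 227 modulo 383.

Since 383 ≡ 3 (mod 4), a square root of 227 is 227^((383+1)/4) = 227^96 mod 383.
Repeated squaring: 227^2≡207, 227^4≡336, 227^8≡294, 227^16≡261, 227^32≡330, 227^64≡128 (mod 383).
227^96 = 227^(64+32) ≡ 110 (mod 383).
Check: 110² = 12100 ≡ 227 (mod 383). The two roots are 110 and 273.

110, 273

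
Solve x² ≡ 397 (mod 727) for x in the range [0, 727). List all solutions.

163, 564

Since 727 ≡ 3 (mod 4), a square root of 397 is 397^((727+1)/4) = 397^182 mod 727.
Repeated squaring: 397^2≡577, 397^4≡690, 397^8≡642, 397^16≡682, 397^32≡571, 397^64≡345, 397^128≡524 (mod 727).
397^182 = 397^(128+32+16+4+2) ≡ 163 (mod 727).
Check: 163² = 26569 ≡ 397 (mod 727). The two roots are 163 and 564.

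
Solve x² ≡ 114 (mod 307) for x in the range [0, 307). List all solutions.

81, 226

Since 307 ≡ 3 (mod 4), a square root of 114 is 114^((307+1)/4) = 114^77 mod 307.
Repeated squaring: 114^2≡102, 114^4≡273, 114^8≡235, 114^16≡272, 114^32≡304, 114^64≡9 (mod 307).
114^77 = 114^(64+8+4+1) ≡ 81 (mod 307).
Check: 81² = 6561 ≡ 114 (mod 307). The two roots are 81 and 226.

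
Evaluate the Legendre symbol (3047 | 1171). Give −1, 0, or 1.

Euler's criterion: (3047/1171) ≡ 705^585 (mod 1171).
705^2 ≡ 521 (mod 1171)
705^4 ≡ 940 (mod 1171)
705^8 ≡ 666 (mod 1171)
705^16 ≡ 918 (mod 1171)
705^32 ≡ 775 (mod 1171)
705^64 ≡ 1073 (mod 1171)
705^128 ≡ 236 (mod 1171)
705^256 ≡ 659 (mod 1171)
705^512 ≡ 1011 (mod 1171)
705^585 = 705^(512+64+8+1) ≡ 1170 (mod 1171).
Result is 1170 ≡ −1, so (3047/1171) = −1.

-1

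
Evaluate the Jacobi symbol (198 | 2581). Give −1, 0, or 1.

1

Pull out 2: since 2581 ≡ 5 (mod 8), (2/2581) = -1.
Reciprocity: 99 ≡ 3 and 2581 ≡ 1 (mod 4), so (99/2581) = +(2581/99).
Reduce top mod 99: now compute (7/99).
Reciprocity: 7 ≡ 3 and 99 ≡ 3 (mod 4), so (7/99) = −(99/7).
Reduce top mod 7: now compute (1/7).
Reached (1/7) = 1. Collecting the sign flips along the way, the symbol is +1.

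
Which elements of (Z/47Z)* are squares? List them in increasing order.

Square k = 1,…,23 (k and 47−k give the same square):
1²=1, 2²=4, 3²=9, 4²=16, 5²=25, 6²=36, 7²≡2, 8²≡17, 9²≡34, 10²≡6, 11²≡27, 12²≡3, 13²≡28, 14²≡8, 15²≡37, 16²≡21, 17²≡7, 18²≡42, 19²≡32, 20²≡24, 21²≡18, 22²≡14, 23²≡12 (mod 47).
So the quadratic residues mod 47 are {1, 2, 3, 4, 6, 7, 8, 9, 12, 14, 16, 17, 18, 21, 24, 25, 27, 28, 32, 34, 36, 37, 42}.

1,2,3,4,6,7,8,9,12,14,16,17,18,21,24,25,27,28,32,34,36,37,42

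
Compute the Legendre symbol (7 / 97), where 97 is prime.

Reciprocity: 7 ≡ 3 and 97 ≡ 1 (mod 4), so (7/97) = +(97/7).
Reduce top mod 7: now compute (6/7).
Pull out 2: since 7 ≡ 7 (mod 8), (2/7) = +1.
Reciprocity: 3 ≡ 3 and 7 ≡ 3 (mod 4), so (3/7) = −(7/3).
Reduce top mod 3: now compute (1/3).
Reached (1/3) = 1. Collecting the sign flips along the way, the symbol is -1.

-1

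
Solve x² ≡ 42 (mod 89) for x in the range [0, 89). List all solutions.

24, 65

89 ≡ 1 (mod 4), so we find a root by search.
Trying successive values, 24² = 576 ≡ 42 (mod 89). The other root is 89 − 24 = 65.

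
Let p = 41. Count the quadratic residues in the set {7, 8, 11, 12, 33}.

(7/41) = -1 → non-residue.
(8/41) = +1 → QR.
(11/41) = -1 → non-residue.
(12/41) = -1 → non-residue.
(33/41) = +1 → QR.
Total quadratic residues among the 5: 2.

2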